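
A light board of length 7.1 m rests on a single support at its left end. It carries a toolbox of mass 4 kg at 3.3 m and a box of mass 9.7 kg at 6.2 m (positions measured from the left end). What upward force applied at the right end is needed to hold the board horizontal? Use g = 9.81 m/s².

Taking torques about the left end:
Toolbox: 4 × 9.81 = 39.24 N down at 3.3 m → arm 3.3 m, τ = 39.24 × 3.3 = 129.5 N·m clockwise.
Box: 9.7 × 9.81 = 95.16 N down at 6.2 m → arm 6.2 m, τ = 95.16 × 6.2 = 590 N·m clockwise.
Net moment of the loads = 719.5 N·m clockwise.
The upward force F acts at the right end, arm 7.1 m, giving F × 7.1 counterclockwise.
For rotational equilibrium, F × 7.1 = 719.5, so F = 719.5 / 7.1 = 101 N.

F ≈ 101 N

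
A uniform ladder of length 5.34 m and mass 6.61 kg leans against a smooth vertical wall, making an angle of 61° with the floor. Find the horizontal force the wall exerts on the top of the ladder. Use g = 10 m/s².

Choose the foot of the ladder as the axis so the floor normal and friction both act there and drop out.
Ladder weight 6.61×10 = 66.1 N acts at 2.67 m along the ladder; its horizontal arm is 2.67·cos61° = 1.294 m → τ = 85.53 N·m clockwise.
Wall normal N acts horizontally at the top; its moment arm is the height L sinθ = 5.34·sin61° = 4.67 m, counterclockwise.
Setting net torque to zero: N × 4.67 = 85.53 → N = 18.3 N.

N_wall ≈ 18.3 N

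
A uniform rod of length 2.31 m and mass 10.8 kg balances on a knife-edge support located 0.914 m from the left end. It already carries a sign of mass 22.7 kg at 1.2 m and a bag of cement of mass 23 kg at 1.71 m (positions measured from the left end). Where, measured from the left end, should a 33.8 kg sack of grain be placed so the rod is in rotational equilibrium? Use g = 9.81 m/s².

Sum moments about the knife-edge support (at 0.914 m from the left end) (the support reaction has zero arm there).
Beam weight: 10.8 × 9.81 = 105.9 N down at 1.155 m → arm 0.241 m, τ = 105.9 × 0.241 = 25.52 N·m clockwise.
Sign: 22.7 × 9.81 = 222.7 N down at 1.2 m → arm 0.286 m, τ = 222.7 × 0.286 = 63.69 N·m clockwise.
Bag of cement: 23 × 9.81 = 225.6 N down at 1.71 m → arm 0.796 m, τ = 225.6 × 0.796 = 179.6 N·m clockwise.
Net moment of existing loads = 268.8 N·m clockwise.
The sack of grain weighs 33.8 × 9.81 = 331.6 N and must supply an equal counterclockwise moment, so its lever arm about the knife-edge support is 268.8 / 331.6 = 0.811 m.
That puts it at 0.914 − 0.811 = 0.103 m from the left end.

x ≈ 0.103 m from the left end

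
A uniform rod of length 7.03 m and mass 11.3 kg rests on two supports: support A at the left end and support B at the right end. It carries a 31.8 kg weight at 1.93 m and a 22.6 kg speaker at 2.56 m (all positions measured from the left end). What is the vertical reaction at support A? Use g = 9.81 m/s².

Choose support B as the axis so its reaction then has zero moment arm.
Beam weight: 11.3 × 9.81 = 110.9 N down at 3.515 m → arm 3.515 m, τ = 110.9 × 3.515 = 389.8 N·m counterclockwise.
Weight: 31.8 × 9.81 = 312 N down at 1.93 m → arm 5.1 m, τ = 312 × 5.1 = 1591 N·m counterclockwise.
Speaker: 22.6 × 9.81 = 221.7 N down at 2.56 m → arm 4.47 m, τ = 221.7 × 4.47 = 991 N·m counterclockwise.
Net load moment about support B = 2972 N·m counterclockwise.
Reaction R at support A is upward at 0 m, arm 7.03 m → moment R × 7.03 clockwise.
Balancing moments: R × 7.03 = 2972, giving R = 423 N.

R_A ≈ 423 N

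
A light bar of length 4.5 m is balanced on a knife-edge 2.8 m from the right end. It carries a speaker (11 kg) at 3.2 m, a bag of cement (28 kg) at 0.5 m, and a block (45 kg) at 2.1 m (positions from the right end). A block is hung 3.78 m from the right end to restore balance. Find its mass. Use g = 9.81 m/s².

About the knife-edge (at 2.8 m from the right end):
Speaker: 11 × 9.81 = 107.9 N down at 3.2 m → arm 0.4 m, τ = 107.9 × 0.4 = 43.16 N·m counterclockwise.
Bag of cement: 28 × 9.81 = 274.7 N down at 0.5 m → arm 2.3 m, τ = 274.7 × 2.3 = 631.8 N·m clockwise.
Block: 45 × 9.81 = 441.5 N down at 2.1 m → arm 0.7 m, τ = 441.5 × 0.7 = 309 N·m clockwise.
Net moment of known loads = 897.6 N·m clockwise.
An unknown mass m at 3.78 m has arm 0.98 m; its moment is m·g·0.98 counterclockwise.
Στ = 0 ⇒ m × 9.81 × 0.98 = 897.6 ⇒ m = 897.6 / (9.81 × 0.98) = 93.4 kg.

m ≈ 93.4 kg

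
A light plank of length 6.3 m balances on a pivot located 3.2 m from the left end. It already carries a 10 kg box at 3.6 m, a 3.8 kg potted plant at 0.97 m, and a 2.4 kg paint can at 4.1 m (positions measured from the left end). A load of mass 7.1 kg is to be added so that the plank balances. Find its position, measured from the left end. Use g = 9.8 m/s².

x ≈ 3.53 m from the left end

Take moments about the pivot (at 3.2 m from the left end).
Box: 10 × 9.8 = 98 N down at 3.6 m → arm 0.4 m, τ = 98 × 0.4 = 39.2 N·m clockwise.
Potted plant: 3.8 × 9.8 = 37.24 N down at 0.97 m → arm 2.23 m, τ = 37.24 × 2.23 = 83.05 N·m counterclockwise.
Paint can: 2.4 × 9.8 = 23.52 N down at 4.1 m → arm 0.9 m, τ = 23.52 × 0.9 = 21.17 N·m clockwise.
Net moment of existing loads = 22.68 N·m counterclockwise.
The load weighs 7.1 × 9.8 = 69.58 N and must supply an equal clockwise moment, so its lever arm about the pivot is 22.68 / 69.58 = 0.326 m.
That puts it at 3.2 + 0.326 = 3.53 m from the left end.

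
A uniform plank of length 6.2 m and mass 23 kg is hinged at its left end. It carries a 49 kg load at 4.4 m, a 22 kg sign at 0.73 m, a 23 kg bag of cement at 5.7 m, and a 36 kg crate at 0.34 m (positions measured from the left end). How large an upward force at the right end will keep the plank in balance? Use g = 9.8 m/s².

F ≈ 705 N

Take moments about the left end.
Beam weight: 23 × 9.8 = 225.4 N down at 3.1 m → arm 3.1 m, τ = 225.4 × 3.1 = 698.7 N·m clockwise.
Load: 49 × 9.8 = 480.2 N down at 4.4 m → arm 4.4 m, τ = 480.2 × 4.4 = 2113 N·m clockwise.
Sign: 22 × 9.8 = 215.6 N down at 0.73 m → arm 0.73 m, τ = 215.6 × 0.73 = 157.4 N·m clockwise.
Bag of cement: 23 × 9.8 = 225.4 N down at 5.7 m → arm 5.7 m, τ = 225.4 × 5.7 = 1285 N·m clockwise.
Crate: 36 × 9.8 = 352.8 N down at 0.34 m → arm 0.34 m, τ = 352.8 × 0.34 = 120 N·m clockwise.
Net moment of the loads = 4374 N·m clockwise.
The upward force F acts at the right end, arm 6.2 m, giving F × 6.2 counterclockwise.
Balancing moments: F × 6.2 = 4374, giving F = 4374 / 6.2 = 705 N.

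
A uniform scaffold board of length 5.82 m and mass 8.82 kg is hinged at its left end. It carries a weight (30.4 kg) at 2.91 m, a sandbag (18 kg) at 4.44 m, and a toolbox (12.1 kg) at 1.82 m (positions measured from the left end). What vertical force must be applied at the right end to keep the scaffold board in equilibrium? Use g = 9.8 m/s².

F ≈ 364 N

About the left end:
Beam weight: 8.82 × 9.8 = 86.44 N down at 2.91 m → arm 2.91 m, τ = 86.44 × 2.91 = 251.5 N·m clockwise.
Weight: 30.4 × 9.8 = 297.9 N down at 2.91 m → arm 2.91 m, τ = 297.9 × 2.91 = 866.9 N·m clockwise.
Sandbag: 18 × 9.8 = 176.4 N down at 4.44 m → arm 4.44 m, τ = 176.4 × 4.44 = 783.2 N·m clockwise.
Toolbox: 12.1 × 9.8 = 118.6 N down at 1.82 m → arm 1.82 m, τ = 118.6 × 1.82 = 215.9 N·m clockwise.
Net moment of the loads = 2118 N·m clockwise.
The upward force F acts at the right end, arm 5.82 m, giving F × 5.82 counterclockwise.
Στ = 0 ⇒ F × 5.82 = 2118 ⇒ F = 2118 / 5.82 = 364 N.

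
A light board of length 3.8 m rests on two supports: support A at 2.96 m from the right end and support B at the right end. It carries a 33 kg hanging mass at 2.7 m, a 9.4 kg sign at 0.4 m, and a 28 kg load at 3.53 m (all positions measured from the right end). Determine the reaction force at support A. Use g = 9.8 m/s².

Choose support B as the axis so its reaction then has zero moment arm.
Hanging mass: 33 × 9.8 = 323.4 N down at 2.7 m → arm 2.7 m, τ = 323.4 × 2.7 = 873.2 N·m counterclockwise.
Sign: 9.4 × 9.8 = 92.12 N down at 0.4 m → arm 0.4 m, τ = 92.12 × 0.4 = 36.85 N·m counterclockwise.
Load: 28 × 9.8 = 274.4 N down at 3.53 m → arm 3.53 m, τ = 274.4 × 3.53 = 968.6 N·m counterclockwise.
Net load moment about support B = 1879 N·m counterclockwise.
Reaction R at support A is upward at 2.96 m, arm 2.96 m → moment R × 2.96 clockwise.
Setting net torque to zero: R × 2.96 = 1879 → R = 635 N.

R_A ≈ 635 N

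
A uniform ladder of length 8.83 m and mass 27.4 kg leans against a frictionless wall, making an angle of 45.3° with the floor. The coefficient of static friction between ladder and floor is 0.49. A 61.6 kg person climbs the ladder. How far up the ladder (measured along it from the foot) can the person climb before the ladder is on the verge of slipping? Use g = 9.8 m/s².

d ≈ 4.35 m

Take moments about the foot of the ladder.
Ladder weight 27.4×9.8 = 268.5 N acts at 4.415 m along the ladder; its horizontal arm is 4.415·cos45.3° = 3.105 m → τ = 833.7 N·m clockwise.
Person weight 61.6×9.8 = 603.7 N at distance d → arm d·cos45.3° → τ = 603.7·d·0.7034 clockwise.
Wall normal N at the top has arm L sinθ = 6.276 m counterclockwise, so Στ = 0 gives N·6.276 = 833.7 + 424.6·d.
ΣFy = 0 ⇒ N_floor = 872.2 N, so the maximum friction is μ_s·N_floor = 0.49×872.2 = 427.4 N. ΣFx = 0 ⇒ N_wall = f, so at the slipping point N = 427.4 N.
Substituting: 427.4×6.276 = 833.7 + 424.6·d ⇒ d = (2682 − 833.7) / 424.6 = 4.35 m.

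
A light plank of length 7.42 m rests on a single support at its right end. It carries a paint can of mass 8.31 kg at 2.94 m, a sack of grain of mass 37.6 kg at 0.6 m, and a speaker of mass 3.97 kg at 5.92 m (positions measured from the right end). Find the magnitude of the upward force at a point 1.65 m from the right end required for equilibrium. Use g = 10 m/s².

F ≈ 427 N

About the right end:
Paint can: 8.31 × 10 = 83.1 N down at 2.94 m → arm 2.94 m, τ = 83.1 × 2.94 = 244.3 N·m counterclockwise.
Sack of grain: 37.6 × 10 = 376 N down at 0.6 m → arm 0.6 m, τ = 376 × 0.6 = 225.6 N·m counterclockwise.
Speaker: 3.97 × 10 = 39.7 N down at 5.92 m → arm 5.92 m, τ = 39.7 × 5.92 = 235 N·m counterclockwise.
Net moment of the loads = 704.9 N·m counterclockwise.
The upward force F acts at a point 1.65 m from the right end, arm 1.65 m, giving F × 1.65 clockwise.
Στ = 0 ⇒ F × 1.65 = 704.9 ⇒ F = 704.9 / 1.65 = 427 N.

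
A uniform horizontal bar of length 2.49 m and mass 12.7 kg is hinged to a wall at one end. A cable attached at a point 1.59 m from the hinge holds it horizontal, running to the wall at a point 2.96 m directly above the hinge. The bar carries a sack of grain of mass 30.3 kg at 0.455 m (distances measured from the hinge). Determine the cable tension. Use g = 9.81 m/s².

Take moments about the hinge.
Beam weight: 12.7 × 9.81 = 124.6 N down at 1.245 m → arm 1.245 m, τ = 124.6 × 1.245 = 155.1 N·m clockwise.
Sack of grain: 30.3 × 9.81 = 297.2 N down at 0.455 m → arm 0.455 m, τ = 297.2 × 0.455 = 135.2 N·m clockwise.
Total clockwise load moment = 290.3 N·m.
The cable tension T acts at 1.59 m; only its component perpendicular to the bar, T sinθ, produces torque. sinθ = h/√(h²+d²) = 2.96/√(2.96²+1.59²) = 0.8809.
For rotational equilibrium, T × 1.59 × 0.8809 = 290.3, so T = 290.3 / 1.401 = 207 N.

T ≈ 207 N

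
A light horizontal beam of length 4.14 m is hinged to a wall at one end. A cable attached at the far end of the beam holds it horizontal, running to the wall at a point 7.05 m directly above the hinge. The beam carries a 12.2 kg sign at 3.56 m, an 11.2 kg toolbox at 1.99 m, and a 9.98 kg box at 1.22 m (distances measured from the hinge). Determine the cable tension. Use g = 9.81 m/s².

Choose the hinge as the axis so the unknown hinge reaction has zero arm there.
Sign: 12.2 × 9.81 = 119.7 N down at 3.56 m → arm 3.56 m, τ = 119.7 × 3.56 = 426.1 N·m clockwise.
Toolbox: 11.2 × 9.81 = 109.9 N down at 1.99 m → arm 1.99 m, τ = 109.9 × 1.99 = 218.7 N·m clockwise.
Box: 9.98 × 9.81 = 97.9 N down at 1.22 m → arm 1.22 m, τ = 97.9 × 1.22 = 119.4 N·m clockwise.
Total clockwise load moment = 764.2 N·m.
The cable tension T acts at 4.14 m; only its component perpendicular to the beam, T sinθ, produces torque. sinθ = h/√(h²+d²) = 7.05/√(7.05²+4.14²) = 0.8623.
Setting net torque to zero: T × 4.14 × 0.8623 = 764.2 → T = 764.2 / 3.57 = 214 N.

T ≈ 214 N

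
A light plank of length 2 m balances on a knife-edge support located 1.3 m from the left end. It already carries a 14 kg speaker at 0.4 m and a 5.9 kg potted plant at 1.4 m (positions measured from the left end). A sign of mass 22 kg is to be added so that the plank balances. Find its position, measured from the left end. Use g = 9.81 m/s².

x ≈ 1.85 m from the left end

About the knife-edge support (at 1.3 m from the left end):
Speaker: 14 × 9.81 = 137.3 N down at 0.4 m → arm 0.9 m, τ = 137.3 × 0.9 = 123.6 N·m counterclockwise.
Potted plant: 5.9 × 9.81 = 57.88 N down at 1.4 m → arm 0.1 m, τ = 57.88 × 0.1 = 5.788 N·m clockwise.
Net moment of existing loads = 117.8 N·m counterclockwise.
The sign weighs 22 × 9.81 = 215.8 N and must supply an equal clockwise moment, so its lever arm about the knife-edge support is 117.8 / 215.8 = 0.546 m.
That puts it at 1.3 + 0.546 = 1.85 m from the left end.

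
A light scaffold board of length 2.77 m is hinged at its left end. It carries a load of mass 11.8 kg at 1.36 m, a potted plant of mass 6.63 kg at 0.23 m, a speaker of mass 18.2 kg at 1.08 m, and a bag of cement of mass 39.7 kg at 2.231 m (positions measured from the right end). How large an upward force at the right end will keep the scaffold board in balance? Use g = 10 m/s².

Choose the left end as the axis so the unknown pivot reaction has zero arm there.
Load: 11.8 × 10 = 118 N down at 1.36 m → arm 1.41 m, τ = 118 × 1.41 = 166.4 N·m clockwise.
Potted plant: 6.63 × 10 = 66.3 N down at 0.23 m → arm 2.54 m, τ = 66.3 × 2.54 = 168.4 N·m clockwise.
Speaker: 18.2 × 10 = 182 N down at 1.08 m → arm 1.69 m, τ = 182 × 1.69 = 307.6 N·m clockwise.
Bag of cement: 39.7 × 10 = 397 N down at 2.231 m → arm 0.539 m, τ = 397 × 0.539 = 214 N·m clockwise.
Net moment of the loads = 856.4 N·m clockwise.
The upward force F acts at the right end, arm 2.77 m, giving F × 2.77 counterclockwise.
For rotational equilibrium, F × 2.77 = 856.4, so F = 856.4 / 2.77 = 309 N.

F ≈ 309 N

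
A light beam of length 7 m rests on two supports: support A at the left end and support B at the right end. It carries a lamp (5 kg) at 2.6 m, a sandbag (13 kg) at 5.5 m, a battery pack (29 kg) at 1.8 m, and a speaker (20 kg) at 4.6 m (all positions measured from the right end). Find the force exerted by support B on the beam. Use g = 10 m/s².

Choose support A as the axis so its reaction then has zero moment arm.
Lamp: 5 × 10 = 50 N down at 2.6 m → arm 4.4 m, τ = 50 × 4.4 = 220 N·m clockwise.
Sandbag: 13 × 10 = 130 N down at 5.5 m → arm 1.5 m, τ = 130 × 1.5 = 195 N·m clockwise.
Battery pack: 29 × 10 = 290 N down at 1.8 m → arm 5.2 m, τ = 290 × 5.2 = 1508 N·m clockwise.
Speaker: 20 × 10 = 200 N down at 4.6 m → arm 2.4 m, τ = 200 × 2.4 = 480 N·m clockwise.
Net load moment about support A = 2403 N·m clockwise.
Reaction R at support B is upward at 0 m, arm 7 m → moment R × 7 counterclockwise.
For rotational equilibrium, R × 7 = 2403, so R = 343 N.

R_B ≈ 343 N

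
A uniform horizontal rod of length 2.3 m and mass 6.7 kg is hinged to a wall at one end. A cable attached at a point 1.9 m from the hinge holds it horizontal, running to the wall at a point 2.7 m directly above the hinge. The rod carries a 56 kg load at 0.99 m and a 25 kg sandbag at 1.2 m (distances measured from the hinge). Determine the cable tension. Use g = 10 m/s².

Take moments about the hinge.
Beam weight: 6.7 × 10 = 67 N down at 1.15 m → arm 1.15 m, τ = 67 × 1.15 = 77.05 N·m clockwise.
Load: 56 × 10 = 560 N down at 0.99 m → arm 0.99 m, τ = 560 × 0.99 = 554.4 N·m clockwise.
Sandbag: 25 × 10 = 250 N down at 1.2 m → arm 1.2 m, τ = 250 × 1.2 = 300 N·m clockwise.
Total clockwise load moment = 931.4 N·m.
The cable tension T acts at 1.9 m; only its component perpendicular to the rod, T sinθ, produces torque. sinθ = h/√(h²+d²) = 2.7/√(2.7²+1.9²) = 0.8178.
Balancing moments: T × 1.9 × 0.8178 = 931.4, giving T = 931.4 / 1.554 = 599 N.

T ≈ 599 N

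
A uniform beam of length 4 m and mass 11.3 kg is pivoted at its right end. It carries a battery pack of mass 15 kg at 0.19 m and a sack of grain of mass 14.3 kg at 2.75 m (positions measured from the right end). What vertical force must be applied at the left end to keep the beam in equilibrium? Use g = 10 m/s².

Take moments about the right end.
Beam weight: 11.3 × 10 = 113 N down at 2 m → arm 2 m, τ = 113 × 2 = 226 N·m counterclockwise.
Battery pack: 15 × 10 = 150 N down at 0.19 m → arm 0.19 m, τ = 150 × 0.19 = 28.5 N·m counterclockwise.
Sack of grain: 14.3 × 10 = 143 N down at 2.75 m → arm 2.75 m, τ = 143 × 2.75 = 393.2 N·m counterclockwise.
Net moment of the loads = 647.7 N·m counterclockwise.
The upward force F acts at the left end, arm 4 m, giving F × 4 clockwise.
Στ = 0 ⇒ F × 4 = 647.7 ⇒ F = 647.7 / 4 = 162 N.

F ≈ 162 N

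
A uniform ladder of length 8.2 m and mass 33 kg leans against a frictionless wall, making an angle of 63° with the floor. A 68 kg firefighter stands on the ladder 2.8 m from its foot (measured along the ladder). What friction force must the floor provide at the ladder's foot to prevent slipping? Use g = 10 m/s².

Taking torques about the foot of the ladder:
Ladder weight 33×10 = 330 N acts at 4.1 m along the ladder; its horizontal arm is 4.1·cos63° = 1.861 m → τ = 614.1 N·m clockwise.
Firefighter: 68×10 = 680 N at 2.8 m → arm 1.271 m → τ = 864.3 N·m clockwise.
Wall normal N acts horizontally at the top; its moment arm is the height L sinθ = 8.2·sin63° = 7.306 m, counterclockwise.
For rotational equilibrium, N × 7.306 = 1478, so N = 202 N.
ΣFx = 0: friction at the foot balances the wall's push, so f = N_wall = 202 N.

f ≈ 202 N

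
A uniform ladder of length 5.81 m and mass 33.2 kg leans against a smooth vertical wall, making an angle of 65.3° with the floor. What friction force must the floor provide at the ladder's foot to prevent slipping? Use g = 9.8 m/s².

f ≈ 74.8 N

Take moments about the foot of the ladder.
Ladder weight 33.2×9.8 = 325.4 N acts at 2.905 m along the ladder; its horizontal arm is 2.905·cos65.3° = 1.214 m → τ = 395 N·m clockwise.
Wall normal N acts horizontally at the top; its moment arm is the height L sinθ = 5.81·sin65.3° = 5.278 m, counterclockwise.
Setting net torque to zero: N × 5.278 = 395 → N = 74.8 N.
ΣFx = 0: friction at the foot balances the wall's push, so f = N_wall = 74.8 N.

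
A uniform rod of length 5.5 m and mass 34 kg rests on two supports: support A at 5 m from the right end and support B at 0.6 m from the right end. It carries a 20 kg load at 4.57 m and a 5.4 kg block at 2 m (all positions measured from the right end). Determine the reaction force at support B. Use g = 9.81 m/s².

Take moments about support A.
Beam weight: 34 × 9.81 = 333.5 N down at 2.75 m → arm 2.25 m, τ = 333.5 × 2.25 = 750.4 N·m clockwise.
Load: 20 × 9.81 = 196.2 N down at 4.57 m → arm 0.43 m, τ = 196.2 × 0.43 = 84.37 N·m clockwise.
Block: 5.4 × 9.81 = 52.97 N down at 2 m → arm 3 m, τ = 52.97 × 3 = 158.9 N·m clockwise.
Net load moment about support A = 993.7 N·m clockwise.
Reaction R at support B is upward at 0.6 m, arm 4.4 m → moment R × 4.4 counterclockwise.
Balancing moments: R × 4.4 = 993.7, giving R = 226 N.

R_B ≈ 226 N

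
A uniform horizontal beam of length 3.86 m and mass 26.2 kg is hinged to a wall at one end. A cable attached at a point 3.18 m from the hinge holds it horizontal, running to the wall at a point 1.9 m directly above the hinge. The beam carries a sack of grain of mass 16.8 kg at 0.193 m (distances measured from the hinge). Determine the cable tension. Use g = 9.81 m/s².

About the hinge:
Beam weight: 26.2 × 9.81 = 257 N down at 1.93 m → arm 1.93 m, τ = 257 × 1.93 = 496 N·m clockwise.
Sack of grain: 16.8 × 9.81 = 164.8 N down at 0.193 m → arm 0.193 m, τ = 164.8 × 0.193 = 31.81 N·m clockwise.
Total clockwise load moment = 527.8 N·m.
The cable tension T acts at 3.18 m; only its component perpendicular to the beam, T sinθ, produces torque. sinθ = h/√(h²+d²) = 1.9/√(1.9²+3.18²) = 0.5129.
Balancing moments: T × 3.18 × 0.5129 = 527.8, giving T = 527.8 / 1.631 = 324 N.

T ≈ 324 N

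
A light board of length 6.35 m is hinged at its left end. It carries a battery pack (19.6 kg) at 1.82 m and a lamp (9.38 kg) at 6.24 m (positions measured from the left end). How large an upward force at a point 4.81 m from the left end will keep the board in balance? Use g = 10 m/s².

F ≈ 196 N

Taking torques about the left end:
Battery pack: 19.6 × 10 = 196 N down at 1.82 m → arm 1.82 m, τ = 196 × 1.82 = 356.7 N·m clockwise.
Lamp: 9.38 × 10 = 93.8 N down at 6.24 m → arm 6.24 m, τ = 93.8 × 6.24 = 585.3 N·m clockwise.
Net moment of the loads = 942 N·m clockwise.
The upward force F acts at a point 4.81 m from the left end, arm 4.81 m, giving F × 4.81 counterclockwise.
Setting net torque to zero: F × 4.81 = 942 → F = 942 / 4.81 = 196 N.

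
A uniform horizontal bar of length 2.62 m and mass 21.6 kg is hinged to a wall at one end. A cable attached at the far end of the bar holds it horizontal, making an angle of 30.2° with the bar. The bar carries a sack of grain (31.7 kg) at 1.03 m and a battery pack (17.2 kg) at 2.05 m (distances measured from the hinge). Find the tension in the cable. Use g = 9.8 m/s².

Taking torques about the hinge:
Beam weight: 21.6 × 9.8 = 211.7 N down at 1.31 m → arm 1.31 m, τ = 211.7 × 1.31 = 277.3 N·m clockwise.
Sack of grain: 31.7 × 9.8 = 310.7 N down at 1.03 m → arm 1.03 m, τ = 310.7 × 1.03 = 320 N·m clockwise.
Battery pack: 17.2 × 9.8 = 168.6 N down at 2.05 m → arm 2.05 m, τ = 168.6 × 2.05 = 345.6 N·m clockwise.
Total clockwise load moment = 942.9 N·m.
The cable tension T acts at 2.62 m; only its component perpendicular to the bar, T sinθ, produces torque. sin 30.2° = 0.503.
Στ = 0 ⇒ T × 2.62 × 0.503 = 942.9 ⇒ T = 942.9 / 1.318 = 715 N.

T ≈ 715 N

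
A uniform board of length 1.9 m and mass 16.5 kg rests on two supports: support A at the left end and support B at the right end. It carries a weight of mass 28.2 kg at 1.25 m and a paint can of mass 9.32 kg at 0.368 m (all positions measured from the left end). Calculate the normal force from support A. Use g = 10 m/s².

Sum moments about support B (its reaction then has zero moment arm).
Beam weight: 16.5 × 10 = 165 N down at 0.95 m → arm 0.95 m, τ = 165 × 0.95 = 156.8 N·m counterclockwise.
Weight: 28.2 × 10 = 282 N down at 1.25 m → arm 0.65 m, τ = 282 × 0.65 = 183.3 N·m counterclockwise.
Paint can: 9.32 × 10 = 93.2 N down at 0.368 m → arm 1.532 m, τ = 93.2 × 1.532 = 142.8 N·m counterclockwise.
Net load moment about support B = 482.9 N·m counterclockwise.
Reaction R at support A is upward at 0 m, arm 1.9 m → moment R × 1.9 clockwise.
Setting net torque to zero: R × 1.9 = 482.9 → R = 254 N.

R_A ≈ 254 N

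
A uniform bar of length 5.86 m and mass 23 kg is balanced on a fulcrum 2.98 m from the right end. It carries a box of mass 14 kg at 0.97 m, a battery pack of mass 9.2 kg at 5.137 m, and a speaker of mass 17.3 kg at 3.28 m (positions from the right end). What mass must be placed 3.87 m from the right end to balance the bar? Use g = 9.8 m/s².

m ≈ 4.78 kg

Taking torques about the fulcrum (at 2.98 m from the right end):
Beam weight: 23 × 9.8 = 225.4 N down at 2.93 m → arm 0.05 m, τ = 225.4 × 0.05 = 11.27 N·m clockwise.
Box: 14 × 9.8 = 137.2 N down at 0.97 m → arm 2.01 m, τ = 137.2 × 2.01 = 275.8 N·m clockwise.
Battery pack: 9.2 × 9.8 = 90.16 N down at 5.137 m → arm 2.157 m, τ = 90.16 × 2.157 = 194.5 N·m counterclockwise.
Speaker: 17.3 × 9.8 = 169.5 N down at 3.28 m → arm 0.3 m, τ = 169.5 × 0.3 = 50.85 N·m counterclockwise.
Net moment of known loads = 41.72 N·m clockwise.
An unknown mass m at 3.87 m has arm 0.89 m; its moment is m·g·0.89 counterclockwise.
Στ = 0 ⇒ m × 9.8 × 0.89 = 41.72 ⇒ m = 41.72 / (9.8 × 0.89) = 4.78 kg.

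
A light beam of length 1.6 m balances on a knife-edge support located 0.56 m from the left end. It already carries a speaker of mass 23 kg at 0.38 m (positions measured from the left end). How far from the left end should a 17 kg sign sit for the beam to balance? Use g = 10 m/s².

Sum moments about the knife-edge support (at 0.56 m from the left end) (the support reaction has zero arm there).
Speaker: 23 × 10 = 230 N down at 0.38 m → arm 0.18 m, τ = 230 × 0.18 = 41.4 N·m counterclockwise.
Net moment of existing loads = 41.4 N·m counterclockwise.
The sign weighs 17 × 10 = 170 N and must supply an equal clockwise moment, so its lever arm about the knife-edge support is 41.4 / 170 = 0.244 m.
That puts it at 0.56 + 0.244 = 0.804 m from the left end.

x ≈ 0.804 m from the left end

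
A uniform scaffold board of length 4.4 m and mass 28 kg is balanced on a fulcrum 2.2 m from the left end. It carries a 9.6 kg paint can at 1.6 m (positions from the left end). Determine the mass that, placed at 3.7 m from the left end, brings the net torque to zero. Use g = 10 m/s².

m ≈ 3.84 kg

Take moments about the fulcrum (at 2.2 m from the left end).
Beam weight: acts at the fulcrum, moment arm 0 → no torque.
Paint can: 9.6 × 10 = 96 N down at 1.6 m → arm 0.6 m, τ = 96 × 0.6 = 57.6 N·m counterclockwise.
Net moment of known loads = 57.6 N·m counterclockwise.
An unknown mass m at 3.7 m has arm 1.5 m; its moment is m·g·1.5 clockwise.
For rotational equilibrium, m × 10 × 1.5 = 57.6, so m = 57.6 / (10 × 1.5) = 3.84 kg.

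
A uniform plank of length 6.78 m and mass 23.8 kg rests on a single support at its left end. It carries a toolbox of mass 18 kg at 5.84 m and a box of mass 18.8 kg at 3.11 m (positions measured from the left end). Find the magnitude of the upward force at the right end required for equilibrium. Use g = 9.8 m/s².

Sum moments about the left end (the unknown pivot reaction has zero arm there).
Beam weight: 23.8 × 9.8 = 233.2 N down at 3.39 m → arm 3.39 m, τ = 233.2 × 3.39 = 790.5 N·m clockwise.
Toolbox: 18 × 9.8 = 176.4 N down at 5.84 m → arm 5.84 m, τ = 176.4 × 5.84 = 1030 N·m clockwise.
Box: 18.8 × 9.8 = 184.2 N down at 3.11 m → arm 3.11 m, τ = 184.2 × 3.11 = 572.9 N·m clockwise.
Net moment of the loads = 2393 N·m clockwise.
The upward force F acts at the right end, arm 6.78 m, giving F × 6.78 counterclockwise.
Balancing moments: F × 6.78 = 2393, giving F = 2393 / 6.78 = 353 N.

F ≈ 353 N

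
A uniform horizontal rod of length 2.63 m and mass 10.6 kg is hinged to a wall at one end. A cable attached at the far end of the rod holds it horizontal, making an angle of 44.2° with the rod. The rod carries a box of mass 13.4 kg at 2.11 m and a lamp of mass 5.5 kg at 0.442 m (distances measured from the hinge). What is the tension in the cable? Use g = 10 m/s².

T ≈ 243 N

Choose the hinge as the axis so the unknown hinge reaction has zero arm there.
Beam weight: 10.6 × 10 = 106 N down at 1.315 m → arm 1.315 m, τ = 106 × 1.315 = 139.4 N·m clockwise.
Box: 13.4 × 10 = 134 N down at 2.11 m → arm 2.11 m, τ = 134 × 2.11 = 282.7 N·m clockwise.
Lamp: 5.5 × 10 = 55 N down at 0.442 m → arm 0.442 m, τ = 55 × 0.442 = 24.31 N·m clockwise.
Total clockwise load moment = 446.4 N·m.
The cable tension T acts at 2.63 m; only its component perpendicular to the rod, T sinθ, produces torque. sin 44.2° = 0.6972.
Setting net torque to zero: T × 2.63 × 0.6972 = 446.4 → T = 446.4 / 1.834 = 243 N.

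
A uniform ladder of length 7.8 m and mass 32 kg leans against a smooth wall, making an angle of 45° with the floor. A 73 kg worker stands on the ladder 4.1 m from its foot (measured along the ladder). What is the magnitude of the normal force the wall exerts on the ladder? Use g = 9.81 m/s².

N_wall ≈ 533 N

Taking torques about the foot of the ladder:
Ladder weight 32×9.81 = 313.9 N acts at 3.9 m along the ladder; its horizontal arm is 3.9·cos45° = 2.758 m → τ = 865.7 N·m clockwise.
Worker: 73×9.81 = 716.1 N at 4.1 m → arm 2.899 m → τ = 2076 N·m clockwise.
Wall normal N acts horizontally at the top; its moment arm is the height L sinθ = 7.8·sin45° = 5.515 m, counterclockwise.
Balancing moments: N × 5.515 = 2942, giving N = 533 N.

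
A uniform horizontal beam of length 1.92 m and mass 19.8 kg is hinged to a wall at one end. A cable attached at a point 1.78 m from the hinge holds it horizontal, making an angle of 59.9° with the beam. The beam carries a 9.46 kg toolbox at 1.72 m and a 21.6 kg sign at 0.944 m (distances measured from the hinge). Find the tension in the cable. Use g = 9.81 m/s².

Take moments about the hinge.
Beam weight: 19.8 × 9.81 = 194.2 N down at 0.96 m → arm 0.96 m, τ = 194.2 × 0.96 = 186.4 N·m clockwise.
Toolbox: 9.46 × 9.81 = 92.8 N down at 1.72 m → arm 1.72 m, τ = 92.8 × 1.72 = 159.6 N·m clockwise.
Sign: 21.6 × 9.81 = 211.9 N down at 0.944 m → arm 0.944 m, τ = 211.9 × 0.944 = 200 N·m clockwise.
Total clockwise load moment = 546 N·m.
The cable tension T acts at 1.78 m; only its component perpendicular to the beam, T sinθ, produces torque. sin 59.9° = 0.8652.
Στ = 0 ⇒ T × 1.78 × 0.8652 = 546 ⇒ T = 546 / 1.54 = 355 N.

T ≈ 355 N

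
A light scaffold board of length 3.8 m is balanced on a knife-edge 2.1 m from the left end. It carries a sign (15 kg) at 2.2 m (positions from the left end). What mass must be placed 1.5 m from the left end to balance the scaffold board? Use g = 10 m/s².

Choose the knife-edge (at 2.1 m from the left end) as the axis so the support reaction has zero arm there.
Sign: 15 × 10 = 150 N down at 2.2 m → arm 0.1 m, τ = 150 × 0.1 = 15 N·m clockwise.
Net moment of known loads = 15 N·m clockwise.
An unknown mass m at 1.5 m has arm 0.6 m; its moment is m·g·0.6 counterclockwise.
For rotational equilibrium, m × 10 × 0.6 = 15, so m = 15 / (10 × 0.6) = 2.5 kg.

m ≈ 2.5 kg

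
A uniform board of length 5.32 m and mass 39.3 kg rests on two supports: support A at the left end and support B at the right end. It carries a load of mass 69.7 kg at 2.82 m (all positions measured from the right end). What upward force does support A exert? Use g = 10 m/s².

R_A ≈ 566 N

About support B:
Beam weight: 39.3 × 10 = 393 N down at 2.66 m → arm 2.66 m, τ = 393 × 2.66 = 1045 N·m counterclockwise.
Load: 69.7 × 10 = 697 N down at 2.82 m → arm 2.82 m, τ = 697 × 2.82 = 1966 N·m counterclockwise.
Net load moment about support B = 3011 N·m counterclockwise.
Reaction R at support A is upward at 5.32 m, arm 5.32 m → moment R × 5.32 clockwise.
For rotational equilibrium, R × 5.32 = 3011, so R = 566 N.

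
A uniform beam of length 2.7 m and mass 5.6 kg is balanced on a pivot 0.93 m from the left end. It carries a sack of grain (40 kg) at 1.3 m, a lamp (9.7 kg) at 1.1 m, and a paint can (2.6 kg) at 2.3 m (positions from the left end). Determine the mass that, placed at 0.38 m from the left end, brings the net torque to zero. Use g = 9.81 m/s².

About the pivot (at 0.93 m from the left end):
Beam weight: 5.6 × 9.81 = 54.94 N down at 1.35 m → arm 0.42 m, τ = 54.94 × 0.42 = 23.07 N·m clockwise.
Sack of grain: 40 × 9.81 = 392.4 N down at 1.3 m → arm 0.37 m, τ = 392.4 × 0.37 = 145.2 N·m clockwise.
Lamp: 9.7 × 9.81 = 95.16 N down at 1.1 m → arm 0.17 m, τ = 95.16 × 0.17 = 16.18 N·m clockwise.
Paint can: 2.6 × 9.81 = 25.51 N down at 2.3 m → arm 1.37 m, τ = 25.51 × 1.37 = 34.95 N·m clockwise.
Net moment of known loads = 219.4 N·m clockwise.
An unknown mass m at 0.38 m has arm 0.55 m; its moment is m·g·0.55 counterclockwise.
Στ = 0 ⇒ m × 9.81 × 0.55 = 219.4 ⇒ m = 219.4 / (9.81 × 0.55) = 40.7 kg.

m ≈ 40.7 kg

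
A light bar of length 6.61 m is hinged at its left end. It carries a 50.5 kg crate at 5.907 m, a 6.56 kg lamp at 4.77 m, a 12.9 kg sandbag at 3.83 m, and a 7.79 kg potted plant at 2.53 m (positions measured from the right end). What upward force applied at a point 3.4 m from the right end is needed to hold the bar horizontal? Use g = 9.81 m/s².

Sum moments about the left end (the unknown pivot reaction has zero arm there).
Crate: 50.5 × 9.81 = 495.4 N down at 5.907 m → arm 0.703 m, τ = 495.4 × 0.703 = 348.3 N·m clockwise.
Lamp: 6.56 × 9.81 = 64.35 N down at 4.77 m → arm 1.84 m, τ = 64.35 × 1.84 = 118.4 N·m clockwise.
Sandbag: 12.9 × 9.81 = 126.5 N down at 3.83 m → arm 2.78 m, τ = 126.5 × 2.78 = 351.7 N·m clockwise.
Potted plant: 7.79 × 9.81 = 76.42 N down at 2.53 m → arm 4.08 m, τ = 76.42 × 4.08 = 311.8 N·m clockwise.
Net moment of the loads = 1130 N·m clockwise.
The upward force F acts at a point 3.4 m from the right end, arm 3.21 m, giving F × 3.21 counterclockwise.
Στ = 0 ⇒ F × 3.21 = 1130 ⇒ F = 1130 / 3.21 = 352 N.

F ≈ 352 N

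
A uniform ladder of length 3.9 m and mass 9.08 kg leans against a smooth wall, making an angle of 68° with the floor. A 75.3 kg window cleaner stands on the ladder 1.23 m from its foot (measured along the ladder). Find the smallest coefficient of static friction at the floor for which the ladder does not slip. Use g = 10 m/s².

μ_min ≈ 0.135

About the foot of the ladder:
Ladder weight 9.08×10 = 90.8 N acts at 1.95 m along the ladder; its horizontal arm is 1.95·cos68° = 0.7305 m → τ = 66.33 N·m clockwise.
Window cleaner: 75.3×10 = 753 N at 1.23 m → arm 0.4608 m → τ = 347 N·m clockwise.
Wall normal N acts horizontally at the top; its moment arm is the height L sinθ = 3.9·sin68° = 3.616 m, counterclockwise.
Setting net torque to zero: N × 3.616 = 413.3 → N = 114.3 N.
ΣFx = 0 ⇒ f = N_wall = 114.3 N. ΣFy = 0 ⇒ N_floor = 843.8 N.
μ_min = f / N_floor = 114.3 / 843.8 = 0.135.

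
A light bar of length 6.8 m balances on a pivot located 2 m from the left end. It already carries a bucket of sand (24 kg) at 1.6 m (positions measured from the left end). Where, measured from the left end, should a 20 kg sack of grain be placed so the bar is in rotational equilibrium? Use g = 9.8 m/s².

x ≈ 2.48 m from the left end

Taking torques about the pivot (at 2 m from the left end):
Bucket of sand: 24 × 9.8 = 235.2 N down at 1.6 m → arm 0.4 m, τ = 235.2 × 0.4 = 94.08 N·m counterclockwise.
Net moment of existing loads = 94.08 N·m counterclockwise.
The sack of grain weighs 20 × 9.8 = 196 N and must supply an equal clockwise moment, so its lever arm about the pivot is 94.08 / 196 = 0.48 m.
That puts it at 2 + 0.48 = 2.48 m from the left end.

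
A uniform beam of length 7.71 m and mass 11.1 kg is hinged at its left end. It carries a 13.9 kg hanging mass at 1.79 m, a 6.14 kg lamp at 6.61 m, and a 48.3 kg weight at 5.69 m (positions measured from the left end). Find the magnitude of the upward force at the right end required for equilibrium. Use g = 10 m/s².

F ≈ 497 N

About the left end:
Beam weight: 11.1 × 10 = 111 N down at 3.855 m → arm 3.855 m, τ = 111 × 3.855 = 427.9 N·m clockwise.
Hanging mass: 13.9 × 10 = 139 N down at 1.79 m → arm 1.79 m, τ = 139 × 1.79 = 248.8 N·m clockwise.
Lamp: 6.14 × 10 = 61.4 N down at 6.61 m → arm 6.61 m, τ = 61.4 × 6.61 = 405.9 N·m clockwise.
Weight: 48.3 × 10 = 483 N down at 5.69 m → arm 5.69 m, τ = 483 × 5.69 = 2748 N·m clockwise.
Net moment of the loads = 3831 N·m clockwise.
The upward force F acts at the right end, arm 7.71 m, giving F × 7.71 counterclockwise.
Setting net torque to zero: F × 7.71 = 3831 → F = 3831 / 7.71 = 497 N.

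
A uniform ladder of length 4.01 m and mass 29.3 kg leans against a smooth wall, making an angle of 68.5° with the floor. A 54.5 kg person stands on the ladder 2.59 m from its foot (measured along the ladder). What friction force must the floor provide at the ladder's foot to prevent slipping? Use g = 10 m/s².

Sum moments about the foot of the ladder (the floor normal and friction both act there and drop out).
Ladder weight 29.3×10 = 293 N acts at 2.005 m along the ladder; its horizontal arm is 2.005·cos68.5° = 0.7348 m → τ = 215.3 N·m clockwise.
Person: 54.5×10 = 545 N at 2.59 m → arm 0.9492 m → τ = 517.3 N·m clockwise.
Wall normal N acts horizontally at the top; its moment arm is the height L sinθ = 4.01·sin68.5° = 3.731 m, counterclockwise.
Στ = 0 ⇒ N × 3.731 = 732.6 ⇒ N = 196 N.
ΣFx = 0: friction at the foot balances the wall's push, so f = N_wall = 196 N.

f ≈ 196 N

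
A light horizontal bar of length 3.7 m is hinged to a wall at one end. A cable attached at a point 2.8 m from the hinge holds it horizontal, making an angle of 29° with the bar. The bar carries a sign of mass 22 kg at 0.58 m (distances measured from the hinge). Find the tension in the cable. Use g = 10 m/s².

T ≈ 94 N

Take moments about the hinge.
Sign: 22 × 10 = 220 N down at 0.58 m → arm 0.58 m, τ = 220 × 0.58 = 127.6 N·m clockwise.
Total clockwise load moment = 127.6 N·m.
The cable tension T acts at 2.8 m; only its component perpendicular to the bar, T sinθ, produces torque. sin 29° = 0.4848.
Balancing moments: T × 2.8 × 0.4848 = 127.6, giving T = 127.6 / 1.357 = 94 N.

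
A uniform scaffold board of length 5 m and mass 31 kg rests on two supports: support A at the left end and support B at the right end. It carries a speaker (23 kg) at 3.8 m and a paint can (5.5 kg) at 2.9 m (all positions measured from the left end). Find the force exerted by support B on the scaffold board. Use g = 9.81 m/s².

About support A:
Beam weight: 31 × 9.81 = 304.1 N down at 2.5 m → arm 2.5 m, τ = 304.1 × 2.5 = 760.2 N·m clockwise.
Speaker: 23 × 9.81 = 225.6 N down at 3.8 m → arm 3.8 m, τ = 225.6 × 3.8 = 857.3 N·m clockwise.
Paint can: 5.5 × 9.81 = 53.96 N down at 2.9 m → arm 2.9 m, τ = 53.96 × 2.9 = 156.5 N·m clockwise.
Net load moment about support A = 1774 N·m clockwise.
Reaction R at support B is upward at 5 m, arm 5 m → moment R × 5 counterclockwise.
For rotational equilibrium, R × 5 = 1774, so R = 355 N.

R_B ≈ 355 N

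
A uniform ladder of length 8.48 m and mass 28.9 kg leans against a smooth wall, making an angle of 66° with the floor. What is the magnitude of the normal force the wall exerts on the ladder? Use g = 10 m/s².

Choose the foot of the ladder as the axis so the floor normal and friction both act there and drop out.
Ladder weight 28.9×10 = 289 N acts at 4.24 m along the ladder; its horizontal arm is 4.24·cos66° = 1.725 m → τ = 498.5 N·m clockwise.
Wall normal N acts horizontally at the top; its moment arm is the height L sinθ = 8.48·sin66° = 7.747 m, counterclockwise.
Στ = 0 ⇒ N × 7.747 = 498.5 ⇒ N = 64.3 N.

N_wall ≈ 64.3 N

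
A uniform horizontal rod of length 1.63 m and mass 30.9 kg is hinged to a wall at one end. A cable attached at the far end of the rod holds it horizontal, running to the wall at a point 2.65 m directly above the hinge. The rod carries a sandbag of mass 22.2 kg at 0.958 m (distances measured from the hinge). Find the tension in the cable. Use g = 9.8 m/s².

Choose the hinge as the axis so the unknown hinge reaction has zero arm there.
Beam weight: 30.9 × 9.8 = 302.8 N down at 0.815 m → arm 0.815 m, τ = 302.8 × 0.815 = 246.8 N·m clockwise.
Sandbag: 22.2 × 9.8 = 217.6 N down at 0.958 m → arm 0.958 m, τ = 217.6 × 0.958 = 208.5 N·m clockwise.
Total clockwise load moment = 455.3 N·m.
The cable tension T acts at 1.63 m; only its component perpendicular to the rod, T sinθ, produces torque. sinθ = h/√(h²+d²) = 2.65/√(2.65²+1.63²) = 0.8518.
Setting net torque to zero: T × 1.63 × 0.8518 = 455.3 → T = 455.3 / 1.388 = 328 N.

T ≈ 328 N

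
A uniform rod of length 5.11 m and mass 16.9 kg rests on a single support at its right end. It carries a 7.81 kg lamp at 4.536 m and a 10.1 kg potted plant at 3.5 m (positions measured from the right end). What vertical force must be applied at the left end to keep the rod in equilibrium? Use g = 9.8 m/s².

F ≈ 219 N

Take moments about the right end.
Beam weight: 16.9 × 9.8 = 165.6 N down at 2.555 m → arm 2.555 m, τ = 165.6 × 2.555 = 423.1 N·m counterclockwise.
Lamp: 7.81 × 9.8 = 76.54 N down at 4.536 m → arm 4.536 m, τ = 76.54 × 4.536 = 347.2 N·m counterclockwise.
Potted plant: 10.1 × 9.8 = 98.98 N down at 3.5 m → arm 3.5 m, τ = 98.98 × 3.5 = 346.4 N·m counterclockwise.
Net moment of the loads = 1117 N·m counterclockwise.
The upward force F acts at the left end, arm 5.11 m, giving F × 5.11 clockwise.
Στ = 0 ⇒ F × 5.11 = 1117 ⇒ F = 1117 / 5.11 = 219 N.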